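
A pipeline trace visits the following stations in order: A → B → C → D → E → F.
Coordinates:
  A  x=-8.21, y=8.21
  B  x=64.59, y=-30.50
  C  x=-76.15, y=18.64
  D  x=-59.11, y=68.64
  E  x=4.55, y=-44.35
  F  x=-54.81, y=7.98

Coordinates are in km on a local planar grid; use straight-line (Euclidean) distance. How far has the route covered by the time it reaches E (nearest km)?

Leg distances:
A→B: 82.5 km  (cumulative 82.5 km)
B→C: 149.1 km  (cumulative 231.5 km)
C→D: 52.8 km  (cumulative 284.3 km)
D→E: 129.7 km  (cumulative 414.0 km)
Cumulative distance at E ≈ 414 km.

414 km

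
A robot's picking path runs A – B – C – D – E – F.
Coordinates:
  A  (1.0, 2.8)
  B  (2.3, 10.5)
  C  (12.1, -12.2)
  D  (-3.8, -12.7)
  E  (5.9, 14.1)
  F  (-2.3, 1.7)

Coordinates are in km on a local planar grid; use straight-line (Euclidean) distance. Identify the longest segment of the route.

Leg distances:
A→B: 7.8 km
B→C: 24.7 km
C→D: 15.9 km
D→E: 28.5 km
E→F: 14.9 km
The longest leg is D–E at 28.5 km.

D–E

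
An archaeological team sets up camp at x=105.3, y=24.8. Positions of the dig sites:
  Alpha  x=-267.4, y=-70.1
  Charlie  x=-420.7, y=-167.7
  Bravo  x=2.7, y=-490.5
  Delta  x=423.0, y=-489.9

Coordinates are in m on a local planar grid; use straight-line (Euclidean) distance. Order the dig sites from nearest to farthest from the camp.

Computing each straight-line distance from x=105.3, y=24.8:
Alpha x=-267.4, y=-70.1: 384.6 m
Bravo x=2.7, y=-490.5: 525.4 m
Charlie x=-420.7, y=-167.7: 560.1 m
Delta x=423.0, y=-489.9: 604.9 m

Alpha, Bravo, Charlie, Delta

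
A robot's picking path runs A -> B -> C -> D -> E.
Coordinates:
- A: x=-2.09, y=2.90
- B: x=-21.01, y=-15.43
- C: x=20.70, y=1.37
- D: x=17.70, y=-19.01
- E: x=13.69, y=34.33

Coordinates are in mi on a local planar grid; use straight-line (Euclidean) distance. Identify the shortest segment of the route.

C–D

Leg distances:
A→B: 26.3 mi
B→C: 45.0 mi
C→D: 20.6 mi
D→E: 53.5 mi
The shortest leg is C–D at 20.6 mi.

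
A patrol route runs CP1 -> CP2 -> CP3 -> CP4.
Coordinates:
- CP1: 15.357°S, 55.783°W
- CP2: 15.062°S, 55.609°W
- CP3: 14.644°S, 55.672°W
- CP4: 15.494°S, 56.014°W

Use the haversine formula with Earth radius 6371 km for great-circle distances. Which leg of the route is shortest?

Leg distances:
CP1→CP2: 37.7 km
CP2→CP3: 47.0 km
CP3→CP4: 101.4 km
The shortest leg is CP1–CP2 at 37.7 km.

CP1–CP2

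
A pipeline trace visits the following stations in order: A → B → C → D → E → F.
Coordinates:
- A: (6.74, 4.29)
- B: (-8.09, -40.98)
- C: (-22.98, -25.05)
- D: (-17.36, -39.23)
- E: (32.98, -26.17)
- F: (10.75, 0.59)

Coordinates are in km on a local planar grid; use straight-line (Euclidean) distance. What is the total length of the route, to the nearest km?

Leg distances:
A→B: 47.6 km  (cumulative 47.6 km)
B→C: 21.8 km  (cumulative 69.4 km)
C→D: 15.3 km  (cumulative 84.7 km)
D→E: 52.0 km  (cumulative 136.7 km)
E→F: 34.8 km  (cumulative 171.5 km)
Total route length ≈ 171 km.

171 km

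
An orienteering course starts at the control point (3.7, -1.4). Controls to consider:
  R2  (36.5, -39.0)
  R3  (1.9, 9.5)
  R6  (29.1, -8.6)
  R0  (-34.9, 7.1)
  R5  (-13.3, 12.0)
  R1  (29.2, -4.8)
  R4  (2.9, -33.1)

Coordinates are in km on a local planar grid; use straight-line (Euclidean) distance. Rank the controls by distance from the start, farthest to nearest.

R2, R0, R4, R6, R1, R5, R3

Distance from the start at (3.7, -1.4) to each:
R2 (36.5, -39.0): 49.9 km
R0 (-34.9, 7.1): 39.5 km
R4 (2.9, -33.1): 31.7 km
R6 (29.1, -8.6): 26.4 km
R1 (29.2, -4.8): 25.7 km
R5 (-13.3, 12.0): 21.6 km
R3 (1.9, 9.5): 11.0 km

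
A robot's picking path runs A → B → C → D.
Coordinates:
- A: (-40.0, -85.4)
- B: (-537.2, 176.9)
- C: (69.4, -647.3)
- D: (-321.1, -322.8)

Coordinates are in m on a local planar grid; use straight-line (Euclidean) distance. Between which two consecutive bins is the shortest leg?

Leg distances:
A→B: 562.1 m
B→C: 1023.4 m
C→D: 507.7 m
The shortest leg is C–D at 507.7 m.

C–D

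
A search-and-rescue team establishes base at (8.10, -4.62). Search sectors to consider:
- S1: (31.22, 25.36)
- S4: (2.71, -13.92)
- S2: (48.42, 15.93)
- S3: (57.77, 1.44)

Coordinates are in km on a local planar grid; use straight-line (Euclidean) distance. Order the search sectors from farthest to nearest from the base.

Distances from the base:
S3 (57.77, 1.44): 50.0 km
S2 (48.42, 15.93): 45.3 km
S1 (31.22, 25.36): 37.9 km
S4 (2.71, -13.92): 10.7 km

S3, S2, S1, S4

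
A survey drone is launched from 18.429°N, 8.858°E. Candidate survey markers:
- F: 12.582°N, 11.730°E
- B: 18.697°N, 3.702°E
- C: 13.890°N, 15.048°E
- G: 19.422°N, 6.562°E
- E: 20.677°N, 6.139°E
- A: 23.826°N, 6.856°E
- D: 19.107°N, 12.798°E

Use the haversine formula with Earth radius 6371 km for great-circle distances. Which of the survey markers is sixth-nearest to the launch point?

F

Distances from the launch point (18.429°N, 8.858°E):
G: 265.5 km
E: 379.0 km
D: 421.6 km
B: 544.3 km
A: 635.0 km
F: 719.2 km
C: 831.5 km
The sixth-nearest is F at 719.2 km.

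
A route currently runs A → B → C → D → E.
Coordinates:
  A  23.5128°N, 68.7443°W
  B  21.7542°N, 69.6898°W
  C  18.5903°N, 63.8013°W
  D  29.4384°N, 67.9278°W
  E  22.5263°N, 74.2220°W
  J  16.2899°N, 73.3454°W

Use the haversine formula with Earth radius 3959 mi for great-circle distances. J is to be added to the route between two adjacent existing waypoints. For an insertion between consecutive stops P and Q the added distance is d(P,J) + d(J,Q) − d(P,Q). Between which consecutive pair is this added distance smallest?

between B and C

Added distance for inserting J between each consecutive pair:
A–B: 892.6 mi
B–C: 655.5 mi
C–D: 826.9 mi
D–E: 789.1 mi
Smallest added distance is 655.5 mi, inserting between B and C.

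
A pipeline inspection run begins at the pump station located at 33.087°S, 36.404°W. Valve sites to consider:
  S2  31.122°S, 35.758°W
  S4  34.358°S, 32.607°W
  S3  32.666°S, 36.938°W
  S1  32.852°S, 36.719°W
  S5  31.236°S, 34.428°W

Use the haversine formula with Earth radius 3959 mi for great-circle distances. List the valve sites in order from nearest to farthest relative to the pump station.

S1, S3, S2, S5, S4

Distance from the pump station at 33.087°S, 36.404°W to each:
S1 32.852°S, 36.719°W: 24.4 mi
S3 32.666°S, 36.938°W: 42.5 mi
S2 31.122°S, 35.758°W: 140.9 mi
S5 31.236°S, 34.428°W: 172.4 mi
S4 34.358°S, 32.607°W: 235.2 mi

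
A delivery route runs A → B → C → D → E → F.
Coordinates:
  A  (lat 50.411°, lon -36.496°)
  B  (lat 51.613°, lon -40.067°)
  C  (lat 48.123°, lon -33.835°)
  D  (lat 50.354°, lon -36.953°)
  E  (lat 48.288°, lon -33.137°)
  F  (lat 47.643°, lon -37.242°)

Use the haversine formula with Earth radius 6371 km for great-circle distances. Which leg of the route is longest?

B–C

Leg distances:
A→B: 283.3 km
B→C: 591.3 km
C→D: 335.8 km
D→E: 359.5 km
E→F: 313.9 km
The longest leg is B–C at 591.3 km.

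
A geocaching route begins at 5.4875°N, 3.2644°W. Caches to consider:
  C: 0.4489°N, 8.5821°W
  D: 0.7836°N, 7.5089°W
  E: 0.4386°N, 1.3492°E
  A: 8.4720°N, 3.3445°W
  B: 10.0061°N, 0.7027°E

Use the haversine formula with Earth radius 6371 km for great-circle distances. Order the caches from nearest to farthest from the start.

A, B, D, E, C

Distance from the start at 5.4875°N, 3.2644°W to each:
A 8.4720°N, 3.3445°W: 332.0 km
B 10.0061°N, 0.7027°E: 665.9 km
D 0.7836°N, 7.5089°W: 703.9 km
E 0.4386°N, 1.3492°E: 759.9 km
C 0.4489°N, 8.5821°W: 813.9 km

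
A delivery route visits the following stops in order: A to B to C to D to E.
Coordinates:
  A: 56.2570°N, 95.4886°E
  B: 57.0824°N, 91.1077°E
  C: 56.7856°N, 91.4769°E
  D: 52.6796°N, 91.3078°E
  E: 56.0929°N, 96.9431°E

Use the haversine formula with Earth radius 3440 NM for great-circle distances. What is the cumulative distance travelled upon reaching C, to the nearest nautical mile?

174 NM

Leg distances:
A→B: 152.8 NM  (cumulative 152.8 NM)
B→C: 21.5 NM  (cumulative 174.3 NM)
Cumulative distance at C ≈ 174 NM.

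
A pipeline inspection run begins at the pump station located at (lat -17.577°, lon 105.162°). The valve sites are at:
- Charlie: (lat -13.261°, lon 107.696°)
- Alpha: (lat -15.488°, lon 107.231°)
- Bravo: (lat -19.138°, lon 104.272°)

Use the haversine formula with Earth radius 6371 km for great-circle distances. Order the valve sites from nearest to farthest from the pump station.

Bravo, Alpha, Charlie

Computing each great-circle distance from (lat -17.577°, lon 105.162°):
Bravo (lat -19.138°, lon 104.272°): 197.4 km
Alpha (lat -15.488°, lon 107.231°): 320.3 km
Charlie (lat -13.261°, lon 107.696°): 551.4 km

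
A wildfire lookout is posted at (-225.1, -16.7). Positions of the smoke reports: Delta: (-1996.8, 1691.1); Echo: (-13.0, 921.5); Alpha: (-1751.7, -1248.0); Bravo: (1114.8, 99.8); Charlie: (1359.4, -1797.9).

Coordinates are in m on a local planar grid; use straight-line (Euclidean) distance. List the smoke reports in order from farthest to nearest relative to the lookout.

Distance from the lookout at (-225.1, -16.7) to each:
Delta (-1996.8, 1691.1): 2460.8 m
Charlie (1359.4, -1797.9): 2384.0 m
Alpha (-1751.7, -1248.0): 1961.3 m
Bravo (1114.8, 99.8): 1345.0 m
Echo (-13.0, 921.5): 961.9 m

Delta, Charlie, Alpha, Bravo, Echo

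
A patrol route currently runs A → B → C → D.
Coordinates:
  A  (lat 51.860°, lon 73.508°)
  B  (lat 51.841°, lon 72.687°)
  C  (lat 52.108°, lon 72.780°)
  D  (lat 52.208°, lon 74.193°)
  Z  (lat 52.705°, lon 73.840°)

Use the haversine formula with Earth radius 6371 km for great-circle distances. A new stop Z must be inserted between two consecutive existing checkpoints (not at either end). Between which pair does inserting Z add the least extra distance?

Added distance for inserting Z between each consecutive pair:
A–B: 164.2 km
B–C: 191.5 km
C–D: 61.1 km
Smallest added distance is 61.1 km, inserting between C and D.

between C and D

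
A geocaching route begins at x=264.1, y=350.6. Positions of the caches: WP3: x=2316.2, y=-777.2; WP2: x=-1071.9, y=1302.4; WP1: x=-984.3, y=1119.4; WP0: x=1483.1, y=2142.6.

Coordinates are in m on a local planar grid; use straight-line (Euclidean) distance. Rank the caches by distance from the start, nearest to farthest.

WP1, WP2, WP0, WP3

Distance from the start at x=264.1, y=350.6 to each:
WP1 x=-984.3, y=1119.4: 1466.1 m
WP2 x=-1071.9, y=1302.4: 1640.4 m
WP0 x=1483.1, y=2142.6: 2167.3 m
WP3 x=2316.2, y=-777.2: 2341.6 m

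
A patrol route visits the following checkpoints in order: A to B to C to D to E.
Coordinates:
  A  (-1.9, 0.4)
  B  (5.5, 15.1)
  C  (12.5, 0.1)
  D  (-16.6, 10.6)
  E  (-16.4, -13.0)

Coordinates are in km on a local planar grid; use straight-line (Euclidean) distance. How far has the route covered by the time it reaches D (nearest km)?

64 km

Leg distances:
A→B: 16.5 km  (cumulative 16.5 km)
B→C: 16.6 km  (cumulative 33.0 km)
C→D: 30.9 km  (cumulative 63.9 km)
Cumulative distance at D ≈ 64 km.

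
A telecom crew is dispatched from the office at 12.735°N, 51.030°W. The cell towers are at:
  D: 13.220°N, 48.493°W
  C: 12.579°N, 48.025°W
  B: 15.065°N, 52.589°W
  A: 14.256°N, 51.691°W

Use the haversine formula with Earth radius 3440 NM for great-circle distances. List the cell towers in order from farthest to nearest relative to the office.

C, B, D, A

Computing each great-circle distance from 12.735°N, 51.030°W:
C 12.579°N, 48.025°W: 176.3 NM
B 15.065°N, 52.589°W: 166.8 NM
D 13.220°N, 48.493°W: 151.3 NM
A 14.256°N, 51.691°W: 99.1 NM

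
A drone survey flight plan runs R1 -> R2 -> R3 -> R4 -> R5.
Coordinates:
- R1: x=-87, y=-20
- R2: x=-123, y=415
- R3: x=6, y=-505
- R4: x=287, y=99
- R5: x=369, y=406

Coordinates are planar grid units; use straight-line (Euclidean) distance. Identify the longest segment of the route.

R2–R3

Leg distances:
R1→R2: 436.5
R2→R3: 929.0
R3→R4: 666.2
R4→R5: 317.8
The longest leg is R2–R3 at 929.0.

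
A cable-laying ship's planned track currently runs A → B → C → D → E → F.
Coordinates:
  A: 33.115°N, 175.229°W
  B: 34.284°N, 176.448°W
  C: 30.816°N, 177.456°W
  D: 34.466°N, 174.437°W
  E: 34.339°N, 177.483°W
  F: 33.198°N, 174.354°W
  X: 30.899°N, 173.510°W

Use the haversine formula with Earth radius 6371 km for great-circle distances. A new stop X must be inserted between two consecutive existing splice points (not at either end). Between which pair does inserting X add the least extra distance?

Added distance for inserting X between each consecutive pair:
A–B: 589.1 km
B–C: 446.0 km
C–D: 288.2 km
D–E: 659.7 km
E–F: 485.4 km
Smallest added distance is 288.2 km, inserting between C and D.

between C and D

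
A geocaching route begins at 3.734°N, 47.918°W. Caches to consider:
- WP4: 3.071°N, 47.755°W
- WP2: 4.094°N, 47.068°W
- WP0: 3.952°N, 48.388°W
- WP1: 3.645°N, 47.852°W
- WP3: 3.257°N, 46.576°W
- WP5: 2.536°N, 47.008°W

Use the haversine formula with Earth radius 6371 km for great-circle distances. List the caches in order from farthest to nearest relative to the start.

Computing each great-circle distance from 3.734°N, 47.918°W:
WP5 2.536°N, 47.008°W: 167.2 km
WP3 3.257°N, 46.576°W: 158.1 km
WP2 4.094°N, 47.068°W: 102.4 km
WP4 3.071°N, 47.755°W: 75.9 km
WP0 3.952°N, 48.388°W: 57.5 km
WP1 3.645°N, 47.852°W: 12.3 km

WP5, WP3, WP2, WP4, WP0, WP1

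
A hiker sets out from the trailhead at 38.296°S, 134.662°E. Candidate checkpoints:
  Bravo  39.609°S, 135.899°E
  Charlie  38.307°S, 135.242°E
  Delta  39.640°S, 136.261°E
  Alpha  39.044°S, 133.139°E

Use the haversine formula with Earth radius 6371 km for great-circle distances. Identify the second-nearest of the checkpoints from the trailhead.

Distances from the trailhead (38.296°S, 134.662°E):
Charlie: 50.6 km
Alpha: 156.2 km
Bravo: 181.0 km
Delta: 203.6 km
The second-nearest is Alpha at 156.2 km.

Alpha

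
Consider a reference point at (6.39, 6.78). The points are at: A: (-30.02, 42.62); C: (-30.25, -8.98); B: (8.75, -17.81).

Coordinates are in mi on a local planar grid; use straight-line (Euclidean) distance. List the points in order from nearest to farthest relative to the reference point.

Distances from the reference point:
B (8.75, -17.81): 24.7 mi
C (-30.25, -8.98): 39.9 mi
A (-30.02, 42.62): 51.1 mi

B, C, A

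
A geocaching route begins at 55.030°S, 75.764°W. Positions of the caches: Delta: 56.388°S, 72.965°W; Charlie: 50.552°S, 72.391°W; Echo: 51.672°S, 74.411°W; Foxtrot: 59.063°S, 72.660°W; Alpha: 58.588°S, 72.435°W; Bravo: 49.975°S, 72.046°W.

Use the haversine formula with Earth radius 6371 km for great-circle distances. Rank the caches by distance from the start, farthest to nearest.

Computing each great-circle distance from 55.030°S, 75.764°W:
Bravo 49.975°S, 72.046°W: 615.6 km
Charlie 50.552°S, 72.391°W: 547.0 km
Foxtrot 59.063°S, 72.660°W: 486.0 km
Alpha 58.588°S, 72.435°W: 444.4 km
Echo 51.672°S, 74.411°W: 384.0 km
Delta 56.388°S, 72.965°W: 231.4 km

Bravo, Charlie, Foxtrot, Alpha, Echo, Delta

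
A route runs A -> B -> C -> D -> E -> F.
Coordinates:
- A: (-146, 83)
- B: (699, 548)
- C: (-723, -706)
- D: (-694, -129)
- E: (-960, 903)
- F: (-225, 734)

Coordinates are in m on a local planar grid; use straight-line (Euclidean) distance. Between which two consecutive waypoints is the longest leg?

B–C

Leg distances:
A→B: 964.5 m
B→C: 1895.9 m
C→D: 577.7 m
D→E: 1065.7 m
E→F: 754.2 m
The longest leg is B–C at 1895.9 m.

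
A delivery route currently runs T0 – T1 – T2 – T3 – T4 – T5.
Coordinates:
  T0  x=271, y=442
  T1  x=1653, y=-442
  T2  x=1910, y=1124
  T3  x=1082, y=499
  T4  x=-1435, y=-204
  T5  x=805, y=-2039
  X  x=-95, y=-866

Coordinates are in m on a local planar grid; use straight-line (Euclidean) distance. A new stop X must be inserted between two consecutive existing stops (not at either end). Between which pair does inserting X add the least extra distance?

Added distance for inserting X between each consecutive pair:
T0–T1: 1516.4 m
T1–T2: 3036.7 m
T2–T3: 3589.9 m
T3–T4: 683.6 m
T4–T5: 77.4 m
Smallest added distance is 77.4 m, inserting between T4 and T5.

between T4 and T5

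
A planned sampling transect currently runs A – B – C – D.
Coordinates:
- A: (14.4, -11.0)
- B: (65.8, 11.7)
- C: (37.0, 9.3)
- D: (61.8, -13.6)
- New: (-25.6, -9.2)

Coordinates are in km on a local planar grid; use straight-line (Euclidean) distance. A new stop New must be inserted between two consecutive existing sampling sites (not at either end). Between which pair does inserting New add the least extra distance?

Added distance for inserting New between each consecutive pair:
A–B: 77.6 km
B–C: 130.1 km
C–D: 119.0 km
Smallest added distance is 77.6 km, inserting between A and B.

between A and B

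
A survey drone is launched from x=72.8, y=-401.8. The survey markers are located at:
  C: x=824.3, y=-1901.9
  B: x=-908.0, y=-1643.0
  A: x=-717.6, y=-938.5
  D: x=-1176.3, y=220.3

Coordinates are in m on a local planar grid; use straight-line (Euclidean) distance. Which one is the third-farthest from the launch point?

Distance to each, sorted:
C: 1677.8 m
B: 1581.9 m
D: 1395.4 m
A: 955.4 m
The third-farthest is D at 1395.4 m.

D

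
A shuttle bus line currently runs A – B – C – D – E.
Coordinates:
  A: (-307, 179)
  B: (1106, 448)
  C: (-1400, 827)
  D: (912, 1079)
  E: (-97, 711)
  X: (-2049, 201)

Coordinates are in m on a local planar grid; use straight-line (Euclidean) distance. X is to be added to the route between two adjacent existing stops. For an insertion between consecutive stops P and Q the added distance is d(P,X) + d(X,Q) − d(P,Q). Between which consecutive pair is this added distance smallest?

Added distance for inserting X between each consecutive pair:
A–B: 3468.4 m
B–C: 1531.9 m
C–D: 1664.4 m
D–E: 4031.9 m
Smallest added distance is 1531.9 m, inserting between B and C.

between B and C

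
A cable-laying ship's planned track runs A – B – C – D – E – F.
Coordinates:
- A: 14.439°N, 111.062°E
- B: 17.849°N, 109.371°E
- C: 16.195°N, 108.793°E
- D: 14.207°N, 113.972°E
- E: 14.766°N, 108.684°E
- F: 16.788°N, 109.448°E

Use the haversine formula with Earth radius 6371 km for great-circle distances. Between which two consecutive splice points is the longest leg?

C–D

Leg distances:
A→B: 420.0 km
B→C: 193.9 km
C→D: 598.0 km
D→E: 572.7 km
E→F: 239.2 km
The longest leg is C–D at 598.0 km.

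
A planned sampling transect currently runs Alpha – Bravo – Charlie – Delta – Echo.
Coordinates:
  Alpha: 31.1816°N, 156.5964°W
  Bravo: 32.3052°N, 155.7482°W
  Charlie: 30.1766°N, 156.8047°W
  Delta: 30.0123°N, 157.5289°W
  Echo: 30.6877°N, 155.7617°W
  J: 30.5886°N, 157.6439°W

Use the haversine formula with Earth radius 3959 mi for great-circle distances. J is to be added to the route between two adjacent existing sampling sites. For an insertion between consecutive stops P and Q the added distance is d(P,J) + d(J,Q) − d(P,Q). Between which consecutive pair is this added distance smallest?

between Delta and Echo

Added distance for inserting J between each consecutive pair:
Alpha–Bravo: 145.1 mi
Bravo–Charlie: 60.7 mi
Charlie–Delta: 53.2 mi
Delta–Echo: 37.3 mi
Smallest added distance is 37.3 mi, inserting between Delta and Echo.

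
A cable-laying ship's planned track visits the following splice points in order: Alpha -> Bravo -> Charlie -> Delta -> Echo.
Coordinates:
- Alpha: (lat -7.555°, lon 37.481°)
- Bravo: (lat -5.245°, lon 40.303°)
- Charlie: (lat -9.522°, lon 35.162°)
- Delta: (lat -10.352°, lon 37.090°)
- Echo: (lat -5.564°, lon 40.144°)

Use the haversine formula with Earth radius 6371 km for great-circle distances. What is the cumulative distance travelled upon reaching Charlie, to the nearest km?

1144 km

Leg distances:
Alpha→Bravo: 404.0 km  (cumulative 404.0 km)
Bravo→Charlie: 739.9 km  (cumulative 1143.9 km)
Cumulative distance at Charlie ≈ 1144 km.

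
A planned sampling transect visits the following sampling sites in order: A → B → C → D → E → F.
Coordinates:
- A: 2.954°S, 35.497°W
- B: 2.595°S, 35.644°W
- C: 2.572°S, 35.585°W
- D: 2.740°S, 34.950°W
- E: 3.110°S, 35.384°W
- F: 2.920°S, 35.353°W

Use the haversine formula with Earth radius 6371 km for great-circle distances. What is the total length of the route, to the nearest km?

208 km

Leg distances:
A→B: 43.1 km  (cumulative 43.1 km)
B→C: 7.0 km  (cumulative 50.2 km)
C→D: 73.0 km  (cumulative 123.1 km)
D→E: 63.4 km  (cumulative 186.5 km)
E→F: 21.4 km  (cumulative 207.9 km)
Total route length ≈ 208 km.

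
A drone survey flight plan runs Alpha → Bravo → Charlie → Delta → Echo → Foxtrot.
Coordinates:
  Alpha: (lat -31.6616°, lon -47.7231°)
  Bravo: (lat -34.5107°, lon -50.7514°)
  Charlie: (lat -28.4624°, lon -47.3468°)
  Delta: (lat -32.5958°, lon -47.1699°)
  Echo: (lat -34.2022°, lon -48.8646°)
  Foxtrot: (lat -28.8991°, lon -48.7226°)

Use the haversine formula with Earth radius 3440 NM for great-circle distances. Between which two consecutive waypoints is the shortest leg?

Delta–Echo

Leg distances:
Alpha→Bravo: 229.0 NM
Bravo→Charlie: 402.7 NM
Charlie→Delta: 248.3 NM
Delta→Echo: 128.5 NM
Echo→Foxtrot: 318.5 NM
The shortest leg is Delta–Echo at 128.5 NM.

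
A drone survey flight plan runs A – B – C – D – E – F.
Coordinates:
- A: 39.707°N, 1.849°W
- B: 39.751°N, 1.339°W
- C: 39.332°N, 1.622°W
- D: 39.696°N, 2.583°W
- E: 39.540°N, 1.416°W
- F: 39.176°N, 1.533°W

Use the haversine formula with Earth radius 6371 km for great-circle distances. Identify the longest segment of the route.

D–E

Leg distances:
A→B: 43.9 km
B→C: 52.5 km
C→D: 91.8 km
D→E: 101.5 km
E→F: 41.7 km
The longest leg is D–E at 101.5 km.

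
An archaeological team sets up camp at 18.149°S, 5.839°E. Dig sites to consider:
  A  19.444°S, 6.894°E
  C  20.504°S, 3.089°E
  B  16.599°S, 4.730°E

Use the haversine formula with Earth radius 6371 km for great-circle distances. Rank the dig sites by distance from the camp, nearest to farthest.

A, B, C

Distance from the camp at 18.149°S, 5.839°E to each:
A 19.444°S, 6.894°E: 181.8 km
B 16.599°S, 4.730°E: 208.7 km
C 20.504°S, 3.089°E: 389.6 km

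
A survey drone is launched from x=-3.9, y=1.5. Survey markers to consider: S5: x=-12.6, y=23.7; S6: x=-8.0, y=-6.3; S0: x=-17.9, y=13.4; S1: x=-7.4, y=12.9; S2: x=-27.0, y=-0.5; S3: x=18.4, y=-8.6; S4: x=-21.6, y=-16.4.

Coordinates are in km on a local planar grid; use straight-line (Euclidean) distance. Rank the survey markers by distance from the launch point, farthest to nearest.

Distances from the launch point:
S4 x=-21.6, y=-16.4: 25.2 km
S3 x=18.4, y=-8.6: 24.5 km
S5 x=-12.6, y=23.7: 23.8 km
S2 x=-27.0, y=-0.5: 23.2 km
S0 x=-17.9, y=13.4: 18.4 km
S1 x=-7.4, y=12.9: 11.9 km
S6 x=-8.0, y=-6.3: 8.8 km

S4, S3, S5, S2, S0, S1, S6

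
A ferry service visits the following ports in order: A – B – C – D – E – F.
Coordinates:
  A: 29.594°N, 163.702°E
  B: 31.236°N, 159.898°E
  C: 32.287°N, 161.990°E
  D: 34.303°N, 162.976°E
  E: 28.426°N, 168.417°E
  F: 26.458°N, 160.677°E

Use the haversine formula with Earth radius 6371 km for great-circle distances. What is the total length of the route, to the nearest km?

2507 km

Leg distances:
A→B: 407.9 km  (cumulative 407.9 km)
B→C: 229.7 km  (cumulative 637.6 km)
C→D: 242.2 km  (cumulative 879.8 km)
D→E: 832.7 km  (cumulative 1712.5 km)
E→F: 794.4 km  (cumulative 2506.8 km)
Total route length ≈ 2507 km.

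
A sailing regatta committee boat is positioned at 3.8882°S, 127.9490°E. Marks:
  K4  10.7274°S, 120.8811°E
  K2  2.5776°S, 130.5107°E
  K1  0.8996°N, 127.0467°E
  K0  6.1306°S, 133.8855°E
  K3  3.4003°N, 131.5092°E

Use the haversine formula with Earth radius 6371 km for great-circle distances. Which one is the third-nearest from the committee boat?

Distance to each, sorted:
K2: 319.6 km
K1: 541.7 km
K0: 703.2 km
K3: 901.8 km
K4: 1088.7 km
The third-nearest is K0 at 703.2 km.

K0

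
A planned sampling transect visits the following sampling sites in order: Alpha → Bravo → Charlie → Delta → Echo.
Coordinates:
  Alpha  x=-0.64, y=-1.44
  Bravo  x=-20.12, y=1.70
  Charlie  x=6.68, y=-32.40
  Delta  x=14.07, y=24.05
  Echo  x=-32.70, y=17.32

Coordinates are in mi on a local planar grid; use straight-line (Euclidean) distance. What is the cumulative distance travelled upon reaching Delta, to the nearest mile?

120 mi

Leg distances:
Alpha→Bravo: 19.7 mi  (cumulative 19.7 mi)
Bravo→Charlie: 43.4 mi  (cumulative 63.1 mi)
Charlie→Delta: 56.9 mi  (cumulative 120.0 mi)
Cumulative distance at Delta ≈ 120 mi.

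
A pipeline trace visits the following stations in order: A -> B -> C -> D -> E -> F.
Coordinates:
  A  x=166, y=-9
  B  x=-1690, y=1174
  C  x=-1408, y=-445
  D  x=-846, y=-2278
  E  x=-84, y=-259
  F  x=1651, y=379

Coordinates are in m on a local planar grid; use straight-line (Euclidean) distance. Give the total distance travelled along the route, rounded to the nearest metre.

Leg distances:
A→B: 2201.0 m  (cumulative 2201.0 m)
B→C: 1643.4 m  (cumulative 3844.3 m)
C→D: 1917.2 m  (cumulative 5761.6 m)
D→E: 2158.0 m  (cumulative 7919.6 m)
E→F: 1848.6 m  (cumulative 9768.2 m)
Total route length ≈ 9768 m.

9768 m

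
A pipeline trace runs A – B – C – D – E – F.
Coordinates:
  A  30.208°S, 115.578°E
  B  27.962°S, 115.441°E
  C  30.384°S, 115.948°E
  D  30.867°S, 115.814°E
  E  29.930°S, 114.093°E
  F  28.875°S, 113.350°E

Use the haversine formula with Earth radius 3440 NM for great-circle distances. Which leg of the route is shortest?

C–D

Leg distances:
A→B: 135.0 NM
B→C: 147.8 NM
C→D: 29.8 NM
D→E: 105.4 NM
E→F: 74.3 NM
The shortest leg is C–D at 29.8 NM.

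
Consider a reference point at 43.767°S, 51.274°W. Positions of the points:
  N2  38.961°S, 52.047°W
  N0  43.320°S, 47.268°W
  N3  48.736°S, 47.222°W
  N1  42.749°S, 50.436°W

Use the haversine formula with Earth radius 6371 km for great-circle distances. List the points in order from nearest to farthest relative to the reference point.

Distance from the reference point at 43.767°S, 51.274°W to each:
N1 42.749°S, 50.436°W: 132.0 km
N0 43.320°S, 47.268°W: 326.7 km
N2 38.961°S, 52.047°W: 538.3 km
N3 48.736°S, 47.222°W: 634.1 km

N1, N0, N2, N3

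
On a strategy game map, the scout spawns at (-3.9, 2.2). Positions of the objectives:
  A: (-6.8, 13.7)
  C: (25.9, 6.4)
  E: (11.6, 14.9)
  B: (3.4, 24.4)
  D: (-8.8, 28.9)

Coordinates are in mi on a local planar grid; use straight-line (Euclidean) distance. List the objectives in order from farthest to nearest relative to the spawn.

C, D, B, E, A

Distances from the spawn:
C (25.9, 6.4): 30.1 mi
D (-8.8, 28.9): 27.1 mi
B (3.4, 24.4): 23.4 mi
E (11.6, 14.9): 20.0 mi
A (-6.8, 13.7): 11.9 mi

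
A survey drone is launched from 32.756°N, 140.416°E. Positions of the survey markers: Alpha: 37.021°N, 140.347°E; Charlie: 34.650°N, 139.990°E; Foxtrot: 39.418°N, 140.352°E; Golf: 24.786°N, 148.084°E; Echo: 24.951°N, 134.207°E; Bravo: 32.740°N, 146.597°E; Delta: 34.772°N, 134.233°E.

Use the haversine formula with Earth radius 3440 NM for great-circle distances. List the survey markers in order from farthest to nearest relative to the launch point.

Golf, Echo, Foxtrot, Delta, Bravo, Alpha, Charlie

Distance from the launch point at 32.756°N, 140.416°E to each:
Golf 24.786°N, 148.084°E: 625.5 NM
Echo 24.951°N, 134.207°E: 570.8 NM
Foxtrot 39.418°N, 140.352°E: 400.0 NM
Delta 34.772°N, 134.233°E: 331.4 NM
Bravo 32.740°N, 146.597°E: 312.1 NM
Alpha 37.021°N, 140.347°E: 256.1 NM
Charlie 34.650°N, 139.990°E: 115.7 NM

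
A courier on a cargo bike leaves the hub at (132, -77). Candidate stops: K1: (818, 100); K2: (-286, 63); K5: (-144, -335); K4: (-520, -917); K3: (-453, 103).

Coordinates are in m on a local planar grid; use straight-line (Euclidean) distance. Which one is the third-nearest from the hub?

Distance to each, sorted:
K5: 377.8 m
K2: 440.8 m
K3: 612.1 m
K1: 708.5 m
K4: 1063.3 m
The third-nearest is K3 at 612.1 m.

K3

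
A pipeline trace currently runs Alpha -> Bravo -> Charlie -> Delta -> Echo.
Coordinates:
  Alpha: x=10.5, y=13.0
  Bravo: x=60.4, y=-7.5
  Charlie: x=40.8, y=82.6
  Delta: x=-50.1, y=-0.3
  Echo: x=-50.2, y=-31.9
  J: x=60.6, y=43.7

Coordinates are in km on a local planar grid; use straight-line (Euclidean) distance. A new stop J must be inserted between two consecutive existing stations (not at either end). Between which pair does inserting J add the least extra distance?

Added distance for inserting J between each consecutive pair:
Alpha–Bravo: 56.0 km
Bravo–Charlie: 2.6 km
Charlie–Delta: 39.7 km
Delta–Echo: 221.7 km
Smallest added distance is 2.6 km, inserting between Bravo and Charlie.

between Bravo and Charlie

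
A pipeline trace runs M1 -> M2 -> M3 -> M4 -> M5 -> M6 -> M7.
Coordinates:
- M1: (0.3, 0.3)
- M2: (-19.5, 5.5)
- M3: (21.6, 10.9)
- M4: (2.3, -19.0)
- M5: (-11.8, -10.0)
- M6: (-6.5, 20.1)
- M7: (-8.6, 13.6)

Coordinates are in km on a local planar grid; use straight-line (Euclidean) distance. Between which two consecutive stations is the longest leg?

Leg distances:
M1→M2: 20.5 km
M2→M3: 41.5 km
M3→M4: 35.6 km
M4→M5: 16.7 km
M5→M6: 30.6 km
M6→M7: 6.8 km
The longest leg is M2–M3 at 41.5 km.

M2–M3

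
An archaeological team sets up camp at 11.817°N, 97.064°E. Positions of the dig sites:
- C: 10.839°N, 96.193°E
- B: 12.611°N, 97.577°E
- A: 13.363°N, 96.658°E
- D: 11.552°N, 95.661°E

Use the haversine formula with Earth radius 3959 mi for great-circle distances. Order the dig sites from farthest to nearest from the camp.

A, D, C, B

Distance from the camp at 11.817°N, 97.064°E to each:
A 13.363°N, 96.658°E: 110.3 mi
D 11.552°N, 95.661°E: 96.7 mi
C 10.839°N, 96.193°E: 89.7 mi
B 12.611°N, 97.577°E: 64.9 mi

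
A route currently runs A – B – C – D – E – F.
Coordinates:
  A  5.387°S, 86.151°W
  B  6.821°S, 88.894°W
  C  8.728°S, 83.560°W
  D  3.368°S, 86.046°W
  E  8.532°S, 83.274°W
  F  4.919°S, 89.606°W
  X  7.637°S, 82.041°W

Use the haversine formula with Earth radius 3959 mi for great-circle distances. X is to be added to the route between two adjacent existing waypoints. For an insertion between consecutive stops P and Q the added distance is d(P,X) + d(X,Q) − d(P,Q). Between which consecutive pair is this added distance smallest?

Added distance for inserting X between each consecutive pair:
A–B: 582.3 mi
B–C: 213.3 mi
C–D: 124.1 mi
D–E: 103.7 mi
E–F: 156.0 mi
Smallest added distance is 103.7 mi, inserting between D and E.

between D and E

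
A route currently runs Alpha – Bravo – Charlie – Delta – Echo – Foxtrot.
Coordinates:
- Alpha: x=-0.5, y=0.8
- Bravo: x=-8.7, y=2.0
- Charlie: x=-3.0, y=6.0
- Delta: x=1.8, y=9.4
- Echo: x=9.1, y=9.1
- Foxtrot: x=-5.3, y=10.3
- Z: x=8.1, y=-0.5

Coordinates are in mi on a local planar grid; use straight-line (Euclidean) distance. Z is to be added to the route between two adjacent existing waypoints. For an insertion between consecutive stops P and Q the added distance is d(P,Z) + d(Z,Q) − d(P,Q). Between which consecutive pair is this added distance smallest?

between Echo and Foxtrot

Added distance for inserting Z between each consecutive pair:
Alpha–Bravo: 17.4 mi
Bravo–Charlie: 22.9 mi
Charlie–Delta: 18.7 mi
Delta–Echo: 14.1 mi
Echo–Foxtrot: 12.4 mi
Smallest added distance is 12.4 mi, inserting between Echo and Foxtrot.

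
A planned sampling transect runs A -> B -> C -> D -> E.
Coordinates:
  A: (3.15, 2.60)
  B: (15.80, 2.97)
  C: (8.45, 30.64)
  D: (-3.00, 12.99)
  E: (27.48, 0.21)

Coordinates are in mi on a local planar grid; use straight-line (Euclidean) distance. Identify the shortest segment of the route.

A–B

Leg distances:
A→B: 12.7 mi
B→C: 28.6 mi
C→D: 21.0 mi
D→E: 33.1 mi
The shortest leg is A–B at 12.7 mi.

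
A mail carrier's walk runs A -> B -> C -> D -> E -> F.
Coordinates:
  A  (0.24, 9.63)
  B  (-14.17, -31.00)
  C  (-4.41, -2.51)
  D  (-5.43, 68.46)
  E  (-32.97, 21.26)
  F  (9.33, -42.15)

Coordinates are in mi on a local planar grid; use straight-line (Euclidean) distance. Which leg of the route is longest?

Leg distances:
A→B: 43.1 mi
B→C: 30.1 mi
C→D: 71.0 mi
D→E: 54.6 mi
E→F: 76.2 mi
The longest leg is E–F at 76.2 mi.

E–F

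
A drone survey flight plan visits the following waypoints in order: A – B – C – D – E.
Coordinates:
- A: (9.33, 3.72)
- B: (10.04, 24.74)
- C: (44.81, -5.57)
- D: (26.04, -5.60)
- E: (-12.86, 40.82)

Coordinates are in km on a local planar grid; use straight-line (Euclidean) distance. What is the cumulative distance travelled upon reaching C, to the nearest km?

Leg distances:
A→B: 21.0 km  (cumulative 21.0 km)
B→C: 46.1 km  (cumulative 67.2 km)
Cumulative distance at C ≈ 67 km.

67 km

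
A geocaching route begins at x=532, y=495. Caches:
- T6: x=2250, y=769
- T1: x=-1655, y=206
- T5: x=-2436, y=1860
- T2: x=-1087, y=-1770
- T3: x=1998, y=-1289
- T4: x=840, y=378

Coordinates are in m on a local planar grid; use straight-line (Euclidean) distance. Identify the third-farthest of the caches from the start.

T3

Distance to each, sorted:
T5: 3266.8 m
T2: 2784.1 m
T3: 2309.1 m
T1: 2206.0 m
T6: 1739.7 m
T4: 329.5 m
The third-farthest is T3 at 2309.1 m.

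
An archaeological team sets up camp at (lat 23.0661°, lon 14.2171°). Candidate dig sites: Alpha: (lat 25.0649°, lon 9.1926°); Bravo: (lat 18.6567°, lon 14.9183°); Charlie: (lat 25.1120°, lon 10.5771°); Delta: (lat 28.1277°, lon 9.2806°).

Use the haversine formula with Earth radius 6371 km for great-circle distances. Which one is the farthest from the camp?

Distance to each, sorted:
Delta: 749.4 km
Alpha: 556.4 km
Bravo: 495.7 km
Charlie: 433.9 km
The farthest is Delta at 749.4 km.

Delta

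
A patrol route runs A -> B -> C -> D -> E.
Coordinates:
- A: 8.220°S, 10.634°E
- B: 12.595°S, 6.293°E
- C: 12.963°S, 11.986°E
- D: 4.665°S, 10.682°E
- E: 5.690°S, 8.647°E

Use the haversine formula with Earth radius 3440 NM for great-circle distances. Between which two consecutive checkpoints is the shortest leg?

Leg distances:
A→B: 367.0 NM
B→C: 334.1 NM
C→D: 504.2 NM
D→E: 136.4 NM
The shortest leg is D–E at 136.4 NM.

D–E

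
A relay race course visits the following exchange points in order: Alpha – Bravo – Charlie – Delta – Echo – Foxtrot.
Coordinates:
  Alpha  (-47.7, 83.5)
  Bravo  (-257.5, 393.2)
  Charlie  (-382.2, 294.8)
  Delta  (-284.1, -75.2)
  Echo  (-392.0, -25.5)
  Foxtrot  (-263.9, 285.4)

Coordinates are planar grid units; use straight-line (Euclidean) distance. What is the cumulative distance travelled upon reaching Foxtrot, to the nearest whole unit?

1371

Leg distances:
Alpha→Bravo: 374.1  (cumulative 374.1)
Bravo→Charlie: 158.8  (cumulative 532.9)
Charlie→Delta: 382.8  (cumulative 915.7)
Delta→Echo: 118.8  (cumulative 1034.5)
Echo→Foxtrot: 336.3  (cumulative 1370.8)
Cumulative distance at Foxtrot ≈ 1371.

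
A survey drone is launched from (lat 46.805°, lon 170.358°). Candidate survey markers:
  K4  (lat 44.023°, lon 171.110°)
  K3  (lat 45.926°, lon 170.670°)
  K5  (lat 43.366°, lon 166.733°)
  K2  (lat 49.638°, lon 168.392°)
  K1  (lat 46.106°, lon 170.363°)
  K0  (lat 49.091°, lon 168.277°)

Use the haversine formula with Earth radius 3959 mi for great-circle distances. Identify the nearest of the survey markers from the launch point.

K1

Distance to each, sorted:
K1: 48.3 mi
K3: 62.5 mi
K0: 185.0 mi
K4: 195.7 mi
K2: 215.6 mi
K5: 296.1 mi
The nearest is K1 at 48.3 mi.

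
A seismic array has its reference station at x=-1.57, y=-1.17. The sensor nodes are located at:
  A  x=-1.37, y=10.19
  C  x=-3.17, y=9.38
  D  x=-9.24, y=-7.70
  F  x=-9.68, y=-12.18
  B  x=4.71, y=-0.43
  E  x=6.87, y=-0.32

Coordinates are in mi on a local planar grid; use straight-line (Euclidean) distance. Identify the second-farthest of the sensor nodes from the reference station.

A

Distance to each, sorted:
F: 13.7 mi
A: 11.4 mi
C: 10.7 mi
D: 10.1 mi
E: 8.5 mi
B: 6.3 mi
The second-farthest is A at 11.4 mi.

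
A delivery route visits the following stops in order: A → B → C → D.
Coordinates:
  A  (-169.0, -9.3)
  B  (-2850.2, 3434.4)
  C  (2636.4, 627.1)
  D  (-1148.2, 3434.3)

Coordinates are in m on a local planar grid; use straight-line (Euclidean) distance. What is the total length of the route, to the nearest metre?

15240 m

Leg distances:
A→B: 4364.4 m  (cumulative 4364.4 m)
B→C: 6163.1 m  (cumulative 10527.5 m)
C→D: 4712.1 m  (cumulative 15239.5 m)
Total route length ≈ 15240 m.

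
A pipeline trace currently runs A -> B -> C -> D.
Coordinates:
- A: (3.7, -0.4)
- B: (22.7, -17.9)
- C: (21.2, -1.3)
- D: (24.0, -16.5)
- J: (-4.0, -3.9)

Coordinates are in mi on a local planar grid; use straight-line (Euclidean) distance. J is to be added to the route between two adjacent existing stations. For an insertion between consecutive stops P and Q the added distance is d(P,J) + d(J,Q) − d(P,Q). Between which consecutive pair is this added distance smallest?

Added distance for inserting J between each consecutive pair:
A–B: 12.8 mi
B–C: 38.8 mi
C–D: 40.6 mi
Smallest added distance is 12.8 mi, inserting between A and B.

between A and B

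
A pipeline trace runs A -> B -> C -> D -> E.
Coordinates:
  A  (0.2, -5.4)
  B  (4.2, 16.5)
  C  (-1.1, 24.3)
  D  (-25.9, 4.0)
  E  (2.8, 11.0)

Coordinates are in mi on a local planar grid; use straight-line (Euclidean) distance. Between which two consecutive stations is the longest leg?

C–D

Leg distances:
A→B: 22.3 mi
B→C: 9.4 mi
C→D: 32.0 mi
D→E: 29.5 mi
The longest leg is C–D at 32.0 mi.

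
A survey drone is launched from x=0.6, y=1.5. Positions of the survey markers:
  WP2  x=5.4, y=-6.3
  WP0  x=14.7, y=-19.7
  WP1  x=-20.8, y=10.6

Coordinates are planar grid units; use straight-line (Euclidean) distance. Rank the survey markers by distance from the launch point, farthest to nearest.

Computing each straight-line distance from x=0.6, y=1.5:
WP0 x=14.7, y=-19.7: 25.5
WP1 x=-20.8, y=10.6: 23.3
WP2 x=5.4, y=-6.3: 9.2

WP0, WP1, WP2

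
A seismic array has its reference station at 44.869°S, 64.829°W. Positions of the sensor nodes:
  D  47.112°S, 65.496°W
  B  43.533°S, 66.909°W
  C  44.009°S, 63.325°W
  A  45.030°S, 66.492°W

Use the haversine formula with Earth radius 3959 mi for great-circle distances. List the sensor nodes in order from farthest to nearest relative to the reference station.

Computing each great-circle distance from 44.869°S, 64.829°W:
D 47.112°S, 65.496°W: 158.3 mi
B 43.533°S, 66.909°W: 138.3 mi
C 44.009°S, 63.325°W: 95.1 mi
A 45.030°S, 66.492°W: 82.1 mi

D, B, C, A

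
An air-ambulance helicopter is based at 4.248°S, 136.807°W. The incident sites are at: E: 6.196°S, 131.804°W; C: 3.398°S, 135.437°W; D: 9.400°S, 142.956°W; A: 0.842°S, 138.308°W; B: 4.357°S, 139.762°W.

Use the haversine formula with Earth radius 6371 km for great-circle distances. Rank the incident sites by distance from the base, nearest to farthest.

C, B, A, E, D

Distance from the base at 4.248°S, 136.807°W to each:
C 3.398°S, 135.437°W: 179.0 km
B 4.357°S, 139.762°W: 327.9 km
A 0.842°S, 138.308°W: 413.8 km
E 6.196°S, 131.804°W: 594.8 km
D 9.400°S, 142.956°W: 888.1 km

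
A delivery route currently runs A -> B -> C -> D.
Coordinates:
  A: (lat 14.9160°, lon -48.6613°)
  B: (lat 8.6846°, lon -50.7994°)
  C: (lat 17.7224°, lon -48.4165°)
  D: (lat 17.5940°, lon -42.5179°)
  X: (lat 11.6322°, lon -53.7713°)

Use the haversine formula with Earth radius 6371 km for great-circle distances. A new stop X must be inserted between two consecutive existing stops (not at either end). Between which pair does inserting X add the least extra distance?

between B and C

Added distance for inserting X between each consecutive pair:
A–B: 393.5 km
B–C: 313.1 km
C–D: 1643.4 km
Smallest added distance is 313.1 km, inserting between B and C.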